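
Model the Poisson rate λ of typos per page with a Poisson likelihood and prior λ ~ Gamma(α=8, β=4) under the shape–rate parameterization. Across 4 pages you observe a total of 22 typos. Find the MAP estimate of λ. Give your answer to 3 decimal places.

Σxᵢ = 22, n = 4.
Posterior ∝ λ^7e^(−4λ) · λ^22e^(−4λ) = λ^29e^(−8λ), i.e. Gamma(shape=30, rate=8).
The mode of a Gamma(a, b) with a ≥ 1 (shape–rate) is (a−1)/b = 29/8 ≈ 3.625.

λ̂_MAP = 3.625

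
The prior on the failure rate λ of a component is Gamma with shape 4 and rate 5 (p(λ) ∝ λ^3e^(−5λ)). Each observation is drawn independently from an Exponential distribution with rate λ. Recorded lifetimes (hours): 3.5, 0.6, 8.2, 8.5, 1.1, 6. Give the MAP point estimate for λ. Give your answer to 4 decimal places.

The Exponential(rate=λ) likelihood is ∝ λ^n e^(−λΣtᵢ). Here n = 6 and Σtᵢ = 3.5 + 0.6 + 8.2 + 8.5 + 1.1 + 6 = 27.9.
Posterior ∝ λ^3e^(−5λ) · λ^6e^(−27.9λ) = λ^9e^(−32.9λ), i.e. Gamma(10, 32.9).
Mode = (a−1)/b = 9/32.9 ≈ 0.2736.

λ̂_MAP = 0.2736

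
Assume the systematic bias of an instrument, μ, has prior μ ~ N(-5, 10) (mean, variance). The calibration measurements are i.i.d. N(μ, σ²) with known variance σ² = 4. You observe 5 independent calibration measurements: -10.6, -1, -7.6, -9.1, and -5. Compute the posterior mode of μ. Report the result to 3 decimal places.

μ̂_MAP = -6.537

n = 5; x̄ = ((-10.6) + (-1) + (-7.6) + (-9.1) + (-5))/5 = -33.3/5 = -6.66.
For a Normal prior and Normal likelihood with known variance, the posterior is Normal; its mode equals its mean, the precision-weighted average.
Prior precision 1/σ₀² = 1/10 = 0.1; data precision n/σ² = 5/4 = 1.25.
μ̂ = (0.1·(-5) + 1.25·(-6.66)) / (0.1 + 1.25) = (-8.825)/1.35 = -353/54 ≈ -6.537.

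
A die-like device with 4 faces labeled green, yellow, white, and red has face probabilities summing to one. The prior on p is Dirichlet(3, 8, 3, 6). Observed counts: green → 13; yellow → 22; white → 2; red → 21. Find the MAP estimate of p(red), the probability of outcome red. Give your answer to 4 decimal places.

MAP estimate of p(red) = 0.3514

The posterior is Dirichlet(αᵢ + nᵢ) = Dirichlet(16, 30, 5, 27).
For a Dirichlet(a₁,…,a_K) with all aᵢ > 1, the mode has j-th component (aⱼ − 1)/(Σaᵢ − K).
Here Σaᵢ = 78 and K = 4, so p(red) = (27 − 1)/(78 − 4) = 26/74 ≈ 0.3514.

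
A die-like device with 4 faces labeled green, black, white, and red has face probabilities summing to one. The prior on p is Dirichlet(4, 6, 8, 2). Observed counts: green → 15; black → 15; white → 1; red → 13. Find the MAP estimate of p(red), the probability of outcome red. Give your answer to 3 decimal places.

MAP estimate of p(red) = 0.233

The posterior is Dirichlet(αᵢ + nᵢ) = Dirichlet(19, 21, 9, 15).
For a Dirichlet(a₁,…,a_K) with all aᵢ > 1, the mode has j-th component (aⱼ − 1)/(Σaᵢ − K).
Here Σaᵢ = 64 and K = 4, so p(red) = (15 − 1)/(64 − 4) = 14/60 ≈ 0.233.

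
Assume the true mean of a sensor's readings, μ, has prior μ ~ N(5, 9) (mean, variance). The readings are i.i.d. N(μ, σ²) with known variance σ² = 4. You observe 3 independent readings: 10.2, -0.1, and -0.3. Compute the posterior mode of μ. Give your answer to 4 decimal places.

μ̂_MAP = 3.4903

n = 3; x̄ = (10.2 + (-0.1) + (-0.3))/3 = 9.8/3 = 49/15 ≈ 3.2667.
For a Normal prior and Normal likelihood with known variance, the posterior is Normal; its mode equals its mean, the precision-weighted average.
Prior precision 1/σ₀² = 1/9; data precision n/σ² = 3/4 = 0.75.
μ̂ = ((1/9)·5 + 0.75·(49/15)) / (1/9 + 0.75) = (541/180)/(31/36) = 541/155 ≈ 3.4903.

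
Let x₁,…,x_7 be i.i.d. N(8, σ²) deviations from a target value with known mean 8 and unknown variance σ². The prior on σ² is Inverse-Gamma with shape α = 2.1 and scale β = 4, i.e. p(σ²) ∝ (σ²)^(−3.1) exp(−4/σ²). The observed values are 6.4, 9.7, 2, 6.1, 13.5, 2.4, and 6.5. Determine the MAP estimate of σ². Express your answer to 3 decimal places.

Sum of squared deviations about the known mean: SS = (6.4−8)² + (9.7−8)² + (2−8)² + (6.1−8)² + (13.5−8)² + (2.4−8)² + (6.5−8)² = 108.92.
The Normal likelihood contributes (σ²)^(−n/2) exp(−SS/(2σ²)), so the posterior is Inverse-Gamma(α + n/2, β + SS/2) = Inverse-Gamma(5.6, 58.46).
The mode of Inverse-Gamma(a, b) is b/(a+1) = 58.46/6.6 ≈ 8.858.

σ̂²_MAP = 8.858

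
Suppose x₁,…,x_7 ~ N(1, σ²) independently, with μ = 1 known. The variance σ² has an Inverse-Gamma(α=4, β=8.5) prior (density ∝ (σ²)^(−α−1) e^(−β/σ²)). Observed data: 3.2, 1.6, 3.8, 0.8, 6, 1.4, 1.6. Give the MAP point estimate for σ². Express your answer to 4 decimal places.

Sum of squared deviations about the known mean: SS = (3.2−1)² + (1.6−1)² + (3.8−1)² + (0.8−1)² + (6−1)² + (1.4−1)² + (1.6−1)² = 38.6.
The Normal likelihood contributes (σ²)^(−n/2) exp(−SS/(2σ²)), so the posterior is Inverse-Gamma(α + n/2, β + SS/2) = Inverse-Gamma(7.5, 27.8).
The mode of Inverse-Gamma(a, b) is b/(a+1) = 27.8/8.5 ≈ 3.2706.

σ̂²_MAP = 3.2706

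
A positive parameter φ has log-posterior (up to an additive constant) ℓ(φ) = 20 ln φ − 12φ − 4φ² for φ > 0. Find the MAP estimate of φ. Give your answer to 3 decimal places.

ℓ'(φ) = 20/φ − 12 − 8φ. Setting this to zero and multiplying by φ: 8φ² + 12φ − 20 = 0.
φ = (−12 + √(12² + 4·8·20)) / (2·8) = (−12 + √784) / 16 = (−12 + 28)/16 = 1.
ℓ''(φ) = −20/φ² − 8 < 0, confirming a maximum.

φ̂_MAP = 1.000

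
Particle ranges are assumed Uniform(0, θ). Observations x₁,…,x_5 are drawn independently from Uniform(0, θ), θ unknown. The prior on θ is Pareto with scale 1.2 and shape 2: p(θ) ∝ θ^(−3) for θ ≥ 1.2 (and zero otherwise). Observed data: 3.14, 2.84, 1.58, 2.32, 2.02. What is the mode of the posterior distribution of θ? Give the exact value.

θ̂_MAP = 3.14

The Uniform(0, θ) likelihood is θ^(−n) for θ ≥ max(xᵢ), zero otherwise. Here max(xᵢ) = 3.14.
Posterior ∝ θ^(−3) · θ^(−5) = θ^(−8) on θ ≥ max(1.2, 3.14) = 3.14.
This density is strictly decreasing in θ, so the posterior mode lies at the lower boundary of the support.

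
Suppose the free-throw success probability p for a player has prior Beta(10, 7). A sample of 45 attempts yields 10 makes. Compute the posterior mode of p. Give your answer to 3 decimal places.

p̂_MAP = 0.317

Prior: Beta(10, 7).
Data: 10 successes in 45 trials. The binomial likelihood contributes p^10(1−p)^35, so the posterior is Beta(10+10, 7+35) = Beta(20, 42).
For Beta(a, b) with a, b > 1 the mode is (a−1)/(a+b−2) = 19/60 ≈ 0.317.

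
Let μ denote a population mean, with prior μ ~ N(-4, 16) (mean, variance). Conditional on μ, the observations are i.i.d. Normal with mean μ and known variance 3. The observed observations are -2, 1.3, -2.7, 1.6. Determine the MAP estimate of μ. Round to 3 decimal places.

μ̂_MAP = -0.609

n = 4; x̄ = ((-2) + 1.3 + (-2.7) + 1.6)/4 = -1.8/4 = -0.45.
For a Normal prior and Normal likelihood with known variance, the posterior is Normal; its mode equals its mean, the precision-weighted average.
Prior precision 1/σ₀² = 1/16 = 0.0625; data precision n/σ² = 4/3.
μ̂ = (0.0625·(-4) + (4/3)·(-0.45)) / (0.0625 + 4/3) = (-0.85)/(67/48) = -204/335 ≈ -0.609.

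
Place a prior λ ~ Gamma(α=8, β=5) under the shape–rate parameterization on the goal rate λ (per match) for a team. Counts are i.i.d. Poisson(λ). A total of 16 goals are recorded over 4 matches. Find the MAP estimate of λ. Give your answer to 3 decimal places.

Σxᵢ = 16, n = 4.
Posterior ∝ λ^7e^(−5λ) · λ^16e^(−4λ) = λ^23e^(−9λ), i.e. Gamma(shape=24, rate=9).
The mode of a Gamma(a, b) with a ≥ 1 (shape–rate) is (a−1)/b = 23/9 ≈ 2.556.

λ̂_MAP = 2.556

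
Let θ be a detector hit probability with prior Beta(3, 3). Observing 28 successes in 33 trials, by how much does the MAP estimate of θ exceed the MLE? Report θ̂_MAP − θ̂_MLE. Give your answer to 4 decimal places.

MAP − MLE = -0.0377

Posterior is Beta(31, 8); MAP = (31−1)/(39−2) = 30/37 ≈ 0.81081.
MLE ignores the prior: θ̂_MLE = k/n = 28/33 ≈ 0.84848.
Difference = 30/37 − 28/33 = -46/1221 ≈ -0.0377.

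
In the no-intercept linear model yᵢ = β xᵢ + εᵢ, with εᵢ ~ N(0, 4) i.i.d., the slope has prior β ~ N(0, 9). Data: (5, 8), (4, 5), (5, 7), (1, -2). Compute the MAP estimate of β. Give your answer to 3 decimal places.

β̂_MAP = 1.379

log p(β | y) = −Σ(yᵢ − βxᵢ)²/(2·4) − β²/(2·9) + const.
Setting the derivative to zero: Σxᵢ(yᵢ − βxᵢ)/4 − β/9 = 0, so β = Σxᵢyᵢ / (Σxᵢ² + σ²/τ²).
Σxᵢyᵢ = 5·8 + 4·5 + 5·7 + 1·(-2) = 93; Σxᵢ² = 67; σ²/τ² = 4/9.
β̂_MAP = 93 / (67 + 4/9) = 93/(607/9) = 837/607 ≈ 1.379.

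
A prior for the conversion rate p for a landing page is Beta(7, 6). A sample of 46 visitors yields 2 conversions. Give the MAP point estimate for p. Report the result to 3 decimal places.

p̂_MAP = 0.140

Prior: Beta(7, 6).
Data: 2 successes in 46 trials. The binomial likelihood contributes p^2(1−p)^44, so the posterior is Beta(7+2, 6+44) = Beta(9, 50).
For Beta(a, b) with a, b > 1 the mode is (a−1)/(a+b−2) = 8/57 ≈ 0.140.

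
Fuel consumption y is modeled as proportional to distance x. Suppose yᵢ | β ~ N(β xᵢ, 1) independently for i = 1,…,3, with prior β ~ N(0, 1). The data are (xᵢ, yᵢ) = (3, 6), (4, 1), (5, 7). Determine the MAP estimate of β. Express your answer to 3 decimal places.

log p(β | y) = −Σ(yᵢ − βxᵢ)²/(2·1) − β²/(2·1) + const.
Setting the derivative to zero: Σxᵢ(yᵢ − βxᵢ)/1 − β/1 = 0, so β = Σxᵢyᵢ / (Σxᵢ² + σ²/τ²).
Σxᵢyᵢ = 3·6 + 4·1 + 5·7 = 57; Σxᵢ² = 50; σ²/τ² = 1.
β̂_MAP = 57 / (50 + 1) = 57/51 ≈ 1.118.

β̂_MAP = 1.118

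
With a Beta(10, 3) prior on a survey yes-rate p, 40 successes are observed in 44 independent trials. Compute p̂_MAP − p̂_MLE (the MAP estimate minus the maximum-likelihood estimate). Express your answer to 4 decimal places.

MAP − MLE = -0.0182

Posterior is Beta(50, 7); MAP = (50−1)/(57−2) = 49/55 ≈ 0.89091.
MLE ignores the prior: p̂_MLE = k/n = 40/44 ≈ 0.90909.
Difference = 49/55 − 40/44 = -1/55 ≈ -0.0182.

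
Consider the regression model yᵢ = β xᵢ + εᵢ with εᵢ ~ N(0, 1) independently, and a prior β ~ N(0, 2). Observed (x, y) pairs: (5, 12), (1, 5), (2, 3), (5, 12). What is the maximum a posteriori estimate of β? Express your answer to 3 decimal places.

log p(β | y) = −Σ(yᵢ − βxᵢ)²/(2·1) − β²/(2·2) + const.
Setting the derivative to zero: Σxᵢ(yᵢ − βxᵢ)/1 − β/2 = 0, so β = Σxᵢyᵢ / (Σxᵢ² + σ²/τ²).
Σxᵢyᵢ = 5·12 + 1·5 + 2·3 + 5·12 = 131; Σxᵢ² = 55; σ²/τ² = 0.5.
β̂_MAP = 131 / (55 + 0.5) = 131/55.5 ≈ 2.360.

β̂_MAP = 2.360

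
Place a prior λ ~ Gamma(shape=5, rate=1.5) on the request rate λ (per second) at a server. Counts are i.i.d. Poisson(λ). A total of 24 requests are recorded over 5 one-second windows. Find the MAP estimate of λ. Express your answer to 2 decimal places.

Σxᵢ = 24, n = 5.
Posterior ∝ λ^4e^(−1.5λ) · λ^24e^(−5λ) = λ^28e^(−6.5λ), i.e. Gamma(shape=29, rate=6.5).
The mode of a Gamma(a, b) with a ≥ 1 (shape–rate) is (a−1)/b = 28/6.5 ≈ 4.31.

λ̂_MAP = 4.31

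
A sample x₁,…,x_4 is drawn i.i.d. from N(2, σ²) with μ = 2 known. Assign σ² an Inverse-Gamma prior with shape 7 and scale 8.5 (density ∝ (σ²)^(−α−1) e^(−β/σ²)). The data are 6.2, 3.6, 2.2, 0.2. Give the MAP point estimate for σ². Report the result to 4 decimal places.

σ̂²_MAP = 2.0240

Sum of squared deviations about the known mean: SS = (6.2−2)² + (3.6−2)² + (2.2−2)² + (0.2−2)² = 23.48.
The Normal likelihood contributes (σ²)^(−n/2) exp(−SS/(2σ²)), so the posterior is Inverse-Gamma(α + n/2, β + SS/2) = Inverse-Gamma(9, 20.24).
The mode of Inverse-Gamma(a, b) is b/(a+1) = 20.24/10 ≈ 2.0240.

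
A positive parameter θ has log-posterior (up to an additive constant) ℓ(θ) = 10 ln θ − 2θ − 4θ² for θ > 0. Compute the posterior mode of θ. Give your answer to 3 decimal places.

ℓ'(θ) = 10/θ − 2 − 8θ. Setting this to zero and multiplying by θ: 8θ² + 2θ − 10 = 0.
θ = (−2 + √(2² + 4·8·10)) / (2·8) = (−2 + √324) / 16 = (−2 + 18)/16 = 1.
ℓ''(θ) = −10/θ² − 8 < 0, confirming a maximum.

θ̂_MAP = 1.000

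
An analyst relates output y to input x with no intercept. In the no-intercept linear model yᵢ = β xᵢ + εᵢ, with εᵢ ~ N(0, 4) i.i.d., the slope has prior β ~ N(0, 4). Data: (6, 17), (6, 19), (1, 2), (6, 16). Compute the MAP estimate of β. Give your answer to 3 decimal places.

β̂_MAP = 2.855

log p(β | y) = −Σ(yᵢ − βxᵢ)²/(2·4) − β²/(2·4) + const.
Setting the derivative to zero: Σxᵢ(yᵢ − βxᵢ)/4 − β/4 = 0, so β = Σxᵢyᵢ / (Σxᵢ² + σ²/τ²).
Σxᵢyᵢ = 6·17 + 6·19 + 1·2 + 6·16 = 314; Σxᵢ² = 109; σ²/τ² = 1.
β̂_MAP = 314 / (109 + 1) = 314/110 ≈ 2.855.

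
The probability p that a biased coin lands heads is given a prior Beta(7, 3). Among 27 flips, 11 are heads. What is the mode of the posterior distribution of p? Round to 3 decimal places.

p̂_MAP = 0.486

Prior: Beta(7, 3).
Data: 11 successes in 27 trials. The binomial likelihood contributes p^11(1−p)^16, so the posterior is Beta(7+11, 3+16) = Beta(18, 19).
For Beta(a, b) with a, b > 1 the mode is (a−1)/(a+b−2) = 17/35 ≈ 0.486.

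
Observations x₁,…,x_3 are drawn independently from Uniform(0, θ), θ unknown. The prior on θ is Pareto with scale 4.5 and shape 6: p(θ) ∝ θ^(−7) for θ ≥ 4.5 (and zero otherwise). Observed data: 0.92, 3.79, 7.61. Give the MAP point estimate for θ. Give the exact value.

The Uniform(0, θ) likelihood is θ^(−n) for θ ≥ max(xᵢ), zero otherwise. Here max(xᵢ) = 7.61.
Posterior ∝ θ^(−7) · θ^(−3) = θ^(−10) on θ ≥ max(4.5, 7.61) = 7.61.
This density is strictly decreasing in θ, so the posterior mode lies at the lower boundary of the support.

θ̂_MAP = 7.61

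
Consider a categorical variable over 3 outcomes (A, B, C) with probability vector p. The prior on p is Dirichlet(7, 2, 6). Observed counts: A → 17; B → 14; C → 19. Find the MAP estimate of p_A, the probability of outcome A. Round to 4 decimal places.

The posterior is Dirichlet(αᵢ + nᵢ) = Dirichlet(24, 16, 25).
For a Dirichlet(a₁,…,a_K) with all aᵢ > 1, the mode has j-th component (aⱼ − 1)/(Σaᵢ − K).
Here Σaᵢ = 65 and K = 3, so p_A = (24 − 1)/(65 − 3) = 23/62 ≈ 0.3710.

MAP estimate of p_A = 0.3710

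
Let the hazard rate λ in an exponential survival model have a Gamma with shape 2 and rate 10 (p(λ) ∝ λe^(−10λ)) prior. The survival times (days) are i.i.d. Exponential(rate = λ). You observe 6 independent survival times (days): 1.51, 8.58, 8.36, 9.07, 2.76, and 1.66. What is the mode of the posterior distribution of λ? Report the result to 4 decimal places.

λ̂_MAP = 0.1669

The Exponential(rate=λ) likelihood is ∝ λ^n e^(−λΣtᵢ). Here n = 6 and Σtᵢ = 1.51 + 8.58 + 8.36 + 9.07 + 2.76 + 1.66 = 31.94.
Posterior ∝ λe^(−10λ) · λ^6e^(−31.94λ) = λ^7e^(−41.94λ), i.e. Gamma(8, 41.94).
Mode = (a−1)/b = 7/41.94 ≈ 0.1669.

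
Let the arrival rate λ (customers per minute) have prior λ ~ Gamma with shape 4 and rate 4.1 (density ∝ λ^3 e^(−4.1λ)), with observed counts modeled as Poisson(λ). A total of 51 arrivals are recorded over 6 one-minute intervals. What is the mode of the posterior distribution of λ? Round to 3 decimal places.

λ̂_MAP = 5.347

Σxᵢ = 51, n = 6.
Posterior ∝ λ^3e^(−4.1λ) · λ^51e^(−6λ) = λ^54e^(−10.1λ), i.e. Gamma(shape=55, rate=10.1).
The mode of a Gamma(a, b) with a ≥ 1 (shape–rate) is (a−1)/b = 54/10.1 ≈ 5.347.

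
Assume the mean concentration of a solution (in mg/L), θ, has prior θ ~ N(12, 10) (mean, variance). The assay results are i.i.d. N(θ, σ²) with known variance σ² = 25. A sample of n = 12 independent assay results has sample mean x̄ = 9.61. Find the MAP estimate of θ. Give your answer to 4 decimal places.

θ̂_MAP = 10.0221

n = 12, x̄ = 9.61.
For a Normal prior and Normal likelihood with known variance, the posterior is Normal; its mode equals its mean, the precision-weighted average.
Prior precision 1/σ₀² = 1/10 = 0.1; data precision n/σ² = 12/25 = 0.48.
θ̂ = (0.1·12 + 0.48·9.61) / (0.1 + 0.48) = 5.8128/0.58 = 7266/725 ≈ 10.0221.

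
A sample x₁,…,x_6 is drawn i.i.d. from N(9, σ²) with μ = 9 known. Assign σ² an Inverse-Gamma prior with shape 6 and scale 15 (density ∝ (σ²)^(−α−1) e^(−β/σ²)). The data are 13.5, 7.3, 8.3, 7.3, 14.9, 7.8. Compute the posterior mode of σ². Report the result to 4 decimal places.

σ̂²_MAP = 4.6385

Sum of squared deviations about the known mean: SS = (13.5−9)² + (7.3−9)² + (8.3−9)² + (7.3−9)² + (14.9−9)² + (7.8−9)² = 62.77.
The Normal likelihood contributes (σ²)^(−n/2) exp(−SS/(2σ²)), so the posterior is Inverse-Gamma(α + n/2, β + SS/2) = Inverse-Gamma(9, 46.385).
The mode of Inverse-Gamma(a, b) is b/(a+1) = 46.385/10 ≈ 4.6385.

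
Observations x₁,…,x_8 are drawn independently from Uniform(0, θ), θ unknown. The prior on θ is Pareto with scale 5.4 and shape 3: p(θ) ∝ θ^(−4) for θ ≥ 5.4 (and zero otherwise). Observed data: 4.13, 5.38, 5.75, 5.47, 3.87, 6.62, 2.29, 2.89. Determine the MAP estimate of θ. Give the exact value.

θ̂_MAP = 6.62

The Uniform(0, θ) likelihood is θ^(−n) for θ ≥ max(xᵢ), zero otherwise. Here max(xᵢ) = 6.62.
Posterior ∝ θ^(−4) · θ^(−8) = θ^(−12) on θ ≥ max(5.4, 6.62) = 6.62.
This density is strictly decreasing in θ, so the posterior mode lies at the lower boundary of the support.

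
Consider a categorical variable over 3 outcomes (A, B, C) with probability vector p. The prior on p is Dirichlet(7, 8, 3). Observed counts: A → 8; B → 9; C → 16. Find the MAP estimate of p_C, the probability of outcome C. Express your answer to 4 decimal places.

The posterior is Dirichlet(αᵢ + nᵢ) = Dirichlet(15, 17, 19).
For a Dirichlet(a₁,…,a_K) with all aᵢ > 1, the mode has j-th component (aⱼ − 1)/(Σaᵢ − K).
Here Σaᵢ = 51 and K = 3, so p_C = (19 − 1)/(51 − 3) = 18/48 ≈ 0.3750.

MAP estimate of p_C = 0.3750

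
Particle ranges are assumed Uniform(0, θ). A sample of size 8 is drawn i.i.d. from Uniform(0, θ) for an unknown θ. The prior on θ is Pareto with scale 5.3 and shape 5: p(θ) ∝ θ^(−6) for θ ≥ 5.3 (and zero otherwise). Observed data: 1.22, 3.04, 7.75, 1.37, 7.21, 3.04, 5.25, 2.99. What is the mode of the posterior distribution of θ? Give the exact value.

The Uniform(0, θ) likelihood is θ^(−n) for θ ≥ max(xᵢ), zero otherwise. Here max(xᵢ) = 7.75.
Posterior ∝ θ^(−6) · θ^(−8) = θ^(−14) on θ ≥ max(5.3, 7.75) = 7.75.
This density is strictly decreasing in θ, so the posterior mode lies at the lower boundary of the support.

θ̂_MAP = 7.75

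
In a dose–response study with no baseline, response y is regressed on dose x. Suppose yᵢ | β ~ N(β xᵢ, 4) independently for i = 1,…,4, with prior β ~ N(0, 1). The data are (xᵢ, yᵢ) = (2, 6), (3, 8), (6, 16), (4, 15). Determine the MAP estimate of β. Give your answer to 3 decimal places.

log p(β | y) = −Σ(yᵢ − βxᵢ)²/(2·4) − β²/(2·1) + const.
Setting the derivative to zero: Σxᵢ(yᵢ − βxᵢ)/4 − β/1 = 0, so β = Σxᵢyᵢ / (Σxᵢ² + σ²/τ²).
Σxᵢyᵢ = 2·6 + 3·8 + 6·16 + 4·15 = 192; Σxᵢ² = 65; σ²/τ² = 4.
β̂_MAP = 192 / (65 + 4) = 192/69 ≈ 2.783.

β̂_MAP = 2.783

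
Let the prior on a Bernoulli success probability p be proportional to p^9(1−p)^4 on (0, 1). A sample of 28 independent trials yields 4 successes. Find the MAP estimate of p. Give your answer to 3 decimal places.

The prior density ∝ p^9(1−p)^4 is the kernel of Beta(10, 5).
Data: 4 successes in 28 trials. The binomial likelihood contributes p^4(1−p)^24, so the posterior is Beta(10+4, 5+24) = Beta(14, 29).
For Beta(a, b) with a, b > 1 the mode is (a−1)/(a+b−2) = 13/41 ≈ 0.317.

p̂_MAP = 0.317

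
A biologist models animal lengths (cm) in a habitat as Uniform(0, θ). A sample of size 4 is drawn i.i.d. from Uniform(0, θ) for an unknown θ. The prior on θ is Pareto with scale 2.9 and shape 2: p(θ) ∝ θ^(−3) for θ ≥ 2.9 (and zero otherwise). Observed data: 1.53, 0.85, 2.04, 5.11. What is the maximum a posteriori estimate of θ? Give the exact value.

θ̂_MAP = 5.11

The Uniform(0, θ) likelihood is θ^(−n) for θ ≥ max(xᵢ), zero otherwise. Here max(xᵢ) = 5.11.
Posterior ∝ θ^(−3) · θ^(−4) = θ^(−7) on θ ≥ max(2.9, 5.11) = 5.11.
This density is strictly decreasing in θ, so the posterior mode lies at the lower boundary of the support.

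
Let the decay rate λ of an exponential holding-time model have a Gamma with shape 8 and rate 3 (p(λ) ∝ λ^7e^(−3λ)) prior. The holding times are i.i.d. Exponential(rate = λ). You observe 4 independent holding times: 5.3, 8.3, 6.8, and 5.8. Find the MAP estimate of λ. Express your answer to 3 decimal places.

λ̂_MAP = 0.377

The Exponential(rate=λ) likelihood is ∝ λ^n e^(−λΣtᵢ). Here n = 4 and Σtᵢ = 5.3 + 8.3 + 6.8 + 5.8 = 26.2.
Posterior ∝ λ^7e^(−3λ) · λ^4e^(−26.2λ) = λ^11e^(−29.2λ), i.e. Gamma(12, 29.2).
Mode = (a−1)/b = 11/29.2 ≈ 0.377.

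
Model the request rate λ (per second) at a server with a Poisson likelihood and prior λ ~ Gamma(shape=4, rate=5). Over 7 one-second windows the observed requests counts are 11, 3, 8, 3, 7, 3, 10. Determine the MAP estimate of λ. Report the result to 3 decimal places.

Σxᵢ = 11+3+8+3+7+3+10 = 45, with n = 7.
Posterior ∝ λ^3e^(−5λ) · λ^45e^(−7λ) = λ^48e^(−12λ), i.e. Gamma(shape=49, rate=12).
The mode of a Gamma(a, b) with a ≥ 1 (shape–rate) is (a−1)/b = 48/12 ≈ 4.000.

λ̂_MAP = 4.000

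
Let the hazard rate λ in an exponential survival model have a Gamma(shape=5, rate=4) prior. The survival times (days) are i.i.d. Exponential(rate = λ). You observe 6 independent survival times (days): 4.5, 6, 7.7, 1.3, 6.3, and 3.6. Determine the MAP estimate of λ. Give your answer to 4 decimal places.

λ̂_MAP = 0.2994

The Exponential(rate=λ) likelihood is ∝ λ^n e^(−λΣtᵢ). Here n = 6 and Σtᵢ = 4.5 + 6 + 7.7 + 1.3 + 6.3 + 3.6 = 29.4.
Posterior ∝ λ^4e^(−4λ) · λ^6e^(−29.4λ) = λ^10e^(−33.4λ), i.e. Gamma(11, 33.4).
Mode = (a−1)/b = 10/33.4 ≈ 0.2994.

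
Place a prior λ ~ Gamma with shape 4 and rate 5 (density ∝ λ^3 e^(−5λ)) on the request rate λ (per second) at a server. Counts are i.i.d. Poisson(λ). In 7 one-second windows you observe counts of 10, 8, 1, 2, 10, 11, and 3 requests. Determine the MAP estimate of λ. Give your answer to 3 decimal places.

Σxᵢ = 10+8+1+2+10+11+3 = 45, with n = 7.
Posterior ∝ λ^3e^(−5λ) · λ^45e^(−7λ) = λ^48e^(−12λ), i.e. Gamma(shape=49, rate=12).
The mode of a Gamma(a, b) with a ≥ 1 (shape–rate) is (a−1)/b = 48/12 ≈ 4.000.

λ̂_MAP = 4.000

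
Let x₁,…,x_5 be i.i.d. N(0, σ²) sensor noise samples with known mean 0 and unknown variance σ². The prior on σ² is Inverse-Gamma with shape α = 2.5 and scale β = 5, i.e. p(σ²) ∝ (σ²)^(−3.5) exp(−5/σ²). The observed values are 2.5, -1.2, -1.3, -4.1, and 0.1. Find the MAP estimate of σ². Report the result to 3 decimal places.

Sum of squared deviations about the known mean: SS = (2.5−0)² + (-1.2−0)² + (-1.3−0)² + (-4.1−0)² + (0.1−0)² = 26.2.
The Normal likelihood contributes (σ²)^(−n/2) exp(−SS/(2σ²)), so the posterior is Inverse-Gamma(α + n/2, β + SS/2) = Inverse-Gamma(5, 18.1).
The mode of Inverse-Gamma(a, b) is b/(a+1) = 18.1/6 ≈ 3.017.

σ̂²_MAP = 3.017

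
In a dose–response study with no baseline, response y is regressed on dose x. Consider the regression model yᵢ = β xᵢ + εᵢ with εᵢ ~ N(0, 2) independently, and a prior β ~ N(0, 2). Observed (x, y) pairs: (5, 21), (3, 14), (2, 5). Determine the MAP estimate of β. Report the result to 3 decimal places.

β̂_MAP = 4.026

log p(β | y) = −Σ(yᵢ − βxᵢ)²/(2·2) − β²/(2·2) + const.
Setting the derivative to zero: Σxᵢ(yᵢ − βxᵢ)/2 − β/2 = 0, so β = Σxᵢyᵢ / (Σxᵢ² + σ²/τ²).
Σxᵢyᵢ = 5·21 + 3·14 + 2·5 = 157; Σxᵢ² = 38; σ²/τ² = 1.
β̂_MAP = 157 / (38 + 1) = 157/39 ≈ 4.026.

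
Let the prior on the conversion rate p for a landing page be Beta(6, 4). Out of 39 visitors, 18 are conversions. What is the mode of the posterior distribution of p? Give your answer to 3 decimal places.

Prior: Beta(6, 4).
Data: 18 successes in 39 trials. The binomial likelihood contributes p^18(1−p)^21, so the posterior is Beta(6+18, 4+21) = Beta(24, 25).
For Beta(a, b) with a, b > 1 the mode is (a−1)/(a+b−2) = 23/47 ≈ 0.489.

p̂_MAP = 0.489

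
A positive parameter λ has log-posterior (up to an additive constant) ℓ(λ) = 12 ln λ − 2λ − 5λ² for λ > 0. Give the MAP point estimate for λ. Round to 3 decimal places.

λ̂_MAP = 1.000

ℓ'(λ) = 12/λ − 2 − 10λ. Setting this to zero and multiplying by λ: 10λ² + 2λ − 12 = 0.
λ = (−2 + √(2² + 4·10·12)) / (2·10) = (−2 + √484) / 20 = (−2 + 22)/20 = 1.
ℓ''(λ) = −12/λ² − 10 < 0, confirming a maximum.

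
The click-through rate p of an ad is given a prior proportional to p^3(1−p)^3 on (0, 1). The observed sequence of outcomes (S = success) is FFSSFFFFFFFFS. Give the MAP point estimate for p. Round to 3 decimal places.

The prior density ∝ p^3(1−p)^3 is the kernel of Beta(4, 4).
Data: 3 successes in 13 trials (from the sequence). The binomial likelihood contributes p^3(1−p)^10, so the posterior is Beta(4+3, 4+10) = Beta(7, 14).
For Beta(a, b) with a, b > 1 the mode is (a−1)/(a+b−2) = 6/19 ≈ 0.316.

p̂_MAP = 0.316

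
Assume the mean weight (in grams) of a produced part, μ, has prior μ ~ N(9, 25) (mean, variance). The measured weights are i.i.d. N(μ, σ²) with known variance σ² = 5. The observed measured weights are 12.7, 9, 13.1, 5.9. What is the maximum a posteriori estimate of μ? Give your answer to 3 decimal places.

n = 4; x̄ = (12.7 + 9 + 13.1 + 5.9)/4 = 40.7/4 = 10.175.
For a Normal prior and Normal likelihood with known variance, the posterior is Normal; its mode equals its mean, the precision-weighted average.
Prior precision 1/σ₀² = 1/25 = 0.04; data precision n/σ² = 4/5 = 0.8.
μ̂ = (0.04·9 + 0.8·10.175) / (0.04 + 0.8) = 8.5/0.84 = 425/42 ≈ 10.119.

μ̂_MAP = 10.119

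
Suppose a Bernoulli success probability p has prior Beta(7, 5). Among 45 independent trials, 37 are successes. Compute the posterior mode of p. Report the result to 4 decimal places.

p̂_MAP = 0.7818

Prior: Beta(7, 5).
Data: 37 successes in 45 trials. The binomial likelihood contributes p^37(1−p)^8, so the posterior is Beta(7+37, 5+8) = Beta(44, 13).
For Beta(a, b) with a, b > 1 the mode is (a−1)/(a+b−2) = 43/55 ≈ 0.7818.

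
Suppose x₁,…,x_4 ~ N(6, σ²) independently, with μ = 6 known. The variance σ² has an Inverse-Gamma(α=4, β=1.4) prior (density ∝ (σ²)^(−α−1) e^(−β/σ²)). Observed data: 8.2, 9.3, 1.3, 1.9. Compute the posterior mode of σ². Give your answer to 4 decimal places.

σ̂²_MAP = 4.1021

Sum of squared deviations about the known mean: SS = (8.2−6)² + (9.3−6)² + (1.3−6)² + (1.9−6)² = 54.63.
The Normal likelihood contributes (σ²)^(−n/2) exp(−SS/(2σ²)), so the posterior is Inverse-Gamma(α + n/2, β + SS/2) = Inverse-Gamma(6, 28.715).
The mode of Inverse-Gamma(a, b) is b/(a+1) = 28.715/7 ≈ 4.1021.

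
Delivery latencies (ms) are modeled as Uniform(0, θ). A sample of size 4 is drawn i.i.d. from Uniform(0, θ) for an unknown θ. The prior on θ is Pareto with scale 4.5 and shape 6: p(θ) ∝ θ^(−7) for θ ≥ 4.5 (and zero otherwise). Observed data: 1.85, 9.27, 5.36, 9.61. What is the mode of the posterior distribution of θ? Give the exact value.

θ̂_MAP = 9.61

The Uniform(0, θ) likelihood is θ^(−n) for θ ≥ max(xᵢ), zero otherwise. Here max(xᵢ) = 9.61.
Posterior ∝ θ^(−7) · θ^(−4) = θ^(−11) on θ ≥ max(4.5, 9.61) = 9.61.
This density is strictly decreasing in θ, so the posterior mode lies at the lower boundary of the support.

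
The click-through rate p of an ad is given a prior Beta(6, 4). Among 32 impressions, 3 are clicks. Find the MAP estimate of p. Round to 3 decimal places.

Prior: Beta(6, 4).
Data: 3 successes in 32 trials. The binomial likelihood contributes p^3(1−p)^29, so the posterior is Beta(6+3, 4+29) = Beta(9, 33).
For Beta(a, b) with a, b > 1 the mode is (a−1)/(a+b−2) = 8/40 ≈ 0.200.

p̂_MAP = 0.200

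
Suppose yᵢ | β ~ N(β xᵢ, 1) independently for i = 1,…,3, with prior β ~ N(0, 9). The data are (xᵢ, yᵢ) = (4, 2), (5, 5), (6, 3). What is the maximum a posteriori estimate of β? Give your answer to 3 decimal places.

log p(β | y) = −Σ(yᵢ − βxᵢ)²/(2·1) − β²/(2·9) + const.
Setting the derivative to zero: Σxᵢ(yᵢ − βxᵢ)/1 − β/9 = 0, so β = Σxᵢyᵢ / (Σxᵢ² + σ²/τ²).
Σxᵢyᵢ = 4·2 + 5·5 + 6·3 = 51; Σxᵢ² = 77; σ²/τ² = 1/9.
β̂_MAP = 51 / (77 + 1/9) = 51/(694/9) = 459/694 ≈ 0.661.

β̂_MAP = 0.661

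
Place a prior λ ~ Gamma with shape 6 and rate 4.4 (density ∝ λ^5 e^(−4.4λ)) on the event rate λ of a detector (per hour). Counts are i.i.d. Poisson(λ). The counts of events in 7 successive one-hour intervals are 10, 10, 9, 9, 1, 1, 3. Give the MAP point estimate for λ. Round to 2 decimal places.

λ̂_MAP = 4.21

Σxᵢ = 10+10+9+9+1+1+3 = 43, with n = 7.
Posterior ∝ λ^5e^(−4.4λ) · λ^43e^(−7λ) = λ^48e^(−11.4λ), i.e. Gamma(shape=49, rate=11.4).
The mode of a Gamma(a, b) with a ≥ 1 (shape–rate) is (a−1)/b = 48/11.4 ≈ 4.21.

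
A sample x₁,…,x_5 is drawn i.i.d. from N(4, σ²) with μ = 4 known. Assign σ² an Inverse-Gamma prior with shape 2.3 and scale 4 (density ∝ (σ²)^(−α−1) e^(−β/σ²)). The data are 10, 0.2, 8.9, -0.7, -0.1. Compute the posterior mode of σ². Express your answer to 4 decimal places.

Sum of squared deviations about the known mean: SS = (10−4)² + (0.2−4)² + (8.9−4)² + (-0.7−4)² + (-0.1−4)² = 113.35.
The Normal likelihood contributes (σ²)^(−n/2) exp(−SS/(2σ²)), so the posterior is Inverse-Gamma(α + n/2, β + SS/2) = Inverse-Gamma(4.8, 60.675).
The mode of Inverse-Gamma(a, b) is b/(a+1) = 60.675/5.8 ≈ 10.4612.

σ̂²_MAP = 10.4612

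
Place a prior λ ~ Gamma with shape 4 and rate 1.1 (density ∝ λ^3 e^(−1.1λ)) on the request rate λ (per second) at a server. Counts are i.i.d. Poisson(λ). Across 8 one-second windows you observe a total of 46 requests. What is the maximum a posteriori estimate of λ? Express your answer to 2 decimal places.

λ̂_MAP = 5.38

Σxᵢ = 46, n = 8.
Posterior ∝ λ^3e^(−1.1λ) · λ^46e^(−8λ) = λ^49e^(−9.1λ), i.e. Gamma(shape=50, rate=9.1).
The mode of a Gamma(a, b) with a ≥ 1 (shape–rate) is (a−1)/b = 49/9.1 ≈ 5.38.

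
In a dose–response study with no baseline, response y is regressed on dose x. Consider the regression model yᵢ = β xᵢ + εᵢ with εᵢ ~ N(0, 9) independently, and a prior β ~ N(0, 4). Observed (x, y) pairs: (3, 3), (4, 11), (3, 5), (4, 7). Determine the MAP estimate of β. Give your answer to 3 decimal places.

log p(β | y) = −Σ(yᵢ − βxᵢ)²/(2·9) − β²/(2·4) + const.
Setting the derivative to zero: Σxᵢ(yᵢ − βxᵢ)/9 − β/4 = 0, so β = Σxᵢyᵢ / (Σxᵢ² + σ²/τ²).
Σxᵢyᵢ = 3·3 + 4·11 + 3·5 + 4·7 = 96; Σxᵢ² = 50; σ²/τ² = 2.25.
β̂_MAP = 96 / (50 + 2.25) = 96/52.25 ≈ 1.837.

β̂_MAP = 1.837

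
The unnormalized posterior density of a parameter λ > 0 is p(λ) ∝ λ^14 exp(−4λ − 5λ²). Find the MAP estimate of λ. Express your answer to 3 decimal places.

λ̂_MAP = 1.000

ℓ'(λ) = 14/λ − 4 − 10λ. Setting this to zero and multiplying by λ: 10λ² + 4λ − 14 = 0.
λ = (−4 + √(4² + 4·10·14)) / (2·10) = (−4 + √576) / 20 = (−4 + 24)/20 = 1.
ℓ''(λ) = −14/λ² − 10 < 0, confirming a maximum.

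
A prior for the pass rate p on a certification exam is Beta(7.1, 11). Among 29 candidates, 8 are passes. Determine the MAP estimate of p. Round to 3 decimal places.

p̂_MAP = 0.313

Prior: Beta(7.1, 11).
Data: 8 successes in 29 trials. The binomial likelihood contributes p^8(1−p)^21, so the posterior is Beta(7.1+8, 11+21) = Beta(15.1, 32).
For Beta(a, b) with a, b > 1 the mode is (a−1)/(a+b−2) = 14.1/45.1 ≈ 0.313.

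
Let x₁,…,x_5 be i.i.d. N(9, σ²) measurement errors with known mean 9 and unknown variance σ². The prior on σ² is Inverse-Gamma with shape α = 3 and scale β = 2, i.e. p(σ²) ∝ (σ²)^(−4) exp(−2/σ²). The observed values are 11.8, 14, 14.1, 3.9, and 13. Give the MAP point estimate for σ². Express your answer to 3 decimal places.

Sum of squared deviations about the known mean: SS = (11.8−9)² + (14−9)² + (14.1−9)² + (3.9−9)² + (13−9)² = 100.86.
The Normal likelihood contributes (σ²)^(−n/2) exp(−SS/(2σ²)), so the posterior is Inverse-Gamma(α + n/2, β + SS/2) = Inverse-Gamma(5.5, 52.43).
The mode of Inverse-Gamma(a, b) is b/(a+1) = 52.43/6.5 ≈ 8.066.

σ̂²_MAP = 8.066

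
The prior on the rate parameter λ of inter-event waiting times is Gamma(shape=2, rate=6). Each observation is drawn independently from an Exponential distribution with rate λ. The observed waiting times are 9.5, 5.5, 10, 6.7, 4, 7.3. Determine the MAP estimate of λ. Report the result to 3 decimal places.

The Exponential(rate=λ) likelihood is ∝ λ^n e^(−λΣtᵢ). Here n = 6 and Σtᵢ = 9.5 + 5.5 + 10 + 6.7 + 4 + 7.3 = 43.
Posterior ∝ λe^(−6λ) · λ^6e^(−43λ) = λ^7e^(−49λ), i.e. Gamma(8, 49).
Mode = (a−1)/b = 7/49 ≈ 0.143.

λ̂_MAP = 0.143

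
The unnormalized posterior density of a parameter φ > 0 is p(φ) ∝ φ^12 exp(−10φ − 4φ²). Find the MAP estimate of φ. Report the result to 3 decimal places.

φ̂_MAP = 0.750

ℓ'(φ) = 12/φ − 10 − 8φ. Setting this to zero and multiplying by φ: 8φ² + 10φ − 12 = 0.
φ = (−10 + √(10² + 4·8·12)) / (2·8) = (−10 + √484) / 16 = (−10 + 22)/16 = 3/4.
ℓ''(φ) = −12/φ² − 8 < 0, confirming a maximum.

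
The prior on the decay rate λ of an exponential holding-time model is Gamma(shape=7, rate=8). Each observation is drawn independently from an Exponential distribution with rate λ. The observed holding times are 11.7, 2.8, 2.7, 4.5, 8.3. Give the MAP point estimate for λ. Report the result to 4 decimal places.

The Exponential(rate=λ) likelihood is ∝ λ^n e^(−λΣtᵢ). Here n = 5 and Σtᵢ = 11.7 + 2.8 + 2.7 + 4.5 + 8.3 = 30.
Posterior ∝ λ^6e^(−8λ) · λ^5e^(−30λ) = λ^11e^(−38λ), i.e. Gamma(12, 38).
Mode = (a−1)/b = 11/38 ≈ 0.2895.

λ̂_MAP = 0.2895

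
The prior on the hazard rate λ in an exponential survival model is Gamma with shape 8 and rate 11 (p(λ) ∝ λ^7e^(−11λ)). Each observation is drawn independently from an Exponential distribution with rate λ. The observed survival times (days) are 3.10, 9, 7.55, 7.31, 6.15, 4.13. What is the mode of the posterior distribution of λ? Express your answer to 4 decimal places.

The Exponential(rate=λ) likelihood is ∝ λ^n e^(−λΣtᵢ). Here n = 6 and Σtᵢ = 3.10 + 9 + 7.55 + 7.31 + 6.15 + 4.13 = 37.24.
Posterior ∝ λ^7e^(−11λ) · λ^6e^(−37.24λ) = λ^13e^(−48.24λ), i.e. Gamma(14, 48.24).
Mode = (a−1)/b = 13/48.24 ≈ 0.2695.

λ̂_MAP = 0.2695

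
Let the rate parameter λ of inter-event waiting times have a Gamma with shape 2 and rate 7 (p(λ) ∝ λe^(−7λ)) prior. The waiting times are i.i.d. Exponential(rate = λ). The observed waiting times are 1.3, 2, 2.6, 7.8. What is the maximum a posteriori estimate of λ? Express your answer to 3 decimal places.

The Exponential(rate=λ) likelihood is ∝ λ^n e^(−λΣtᵢ). Here n = 4 and Σtᵢ = 1.3 + 2 + 2.6 + 7.8 = 13.7.
Posterior ∝ λe^(−7λ) · λ^4e^(−13.7λ) = λ^5e^(−20.7λ), i.e. Gamma(6, 20.7).
Mode = (a−1)/b = 5/20.7 ≈ 0.242.

λ̂_MAP = 0.242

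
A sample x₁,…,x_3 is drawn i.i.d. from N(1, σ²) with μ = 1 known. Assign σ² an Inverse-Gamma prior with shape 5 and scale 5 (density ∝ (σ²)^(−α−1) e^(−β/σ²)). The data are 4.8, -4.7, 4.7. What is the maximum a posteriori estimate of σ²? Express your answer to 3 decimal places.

Sum of squared deviations about the known mean: SS = (4.8−1)² + (-4.7−1)² + (4.7−1)² = 60.62.
The Normal likelihood contributes (σ²)^(−n/2) exp(−SS/(2σ²)), so the posterior is Inverse-Gamma(α + n/2, β + SS/2) = Inverse-Gamma(6.5, 35.31).
The mode of Inverse-Gamma(a, b) is b/(a+1) = 35.31/7.5 ≈ 4.708.

σ̂²_MAP = 4.708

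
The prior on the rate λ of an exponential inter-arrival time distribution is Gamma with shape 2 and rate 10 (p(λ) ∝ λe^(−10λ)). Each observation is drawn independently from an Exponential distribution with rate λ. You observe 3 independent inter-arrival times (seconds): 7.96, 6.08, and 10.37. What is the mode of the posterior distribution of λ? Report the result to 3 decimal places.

The Exponential(rate=λ) likelihood is ∝ λ^n e^(−λΣtᵢ). Here n = 3 and Σtᵢ = 7.96 + 6.08 + 10.37 = 24.41.
Posterior ∝ λe^(−10λ) · λ^3e^(−24.41λ) = λ^4e^(−34.41λ), i.e. Gamma(5, 34.41).
Mode = (a−1)/b = 4/34.41 ≈ 0.116.

λ̂_MAP = 0.116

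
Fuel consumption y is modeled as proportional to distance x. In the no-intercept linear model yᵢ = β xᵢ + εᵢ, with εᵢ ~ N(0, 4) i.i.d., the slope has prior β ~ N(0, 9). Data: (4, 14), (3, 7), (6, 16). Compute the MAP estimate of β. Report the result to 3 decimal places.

β̂_MAP = 2.816

log p(β | y) = −Σ(yᵢ − βxᵢ)²/(2·4) − β²/(2·9) + const.
Setting the derivative to zero: Σxᵢ(yᵢ − βxᵢ)/4 − β/9 = 0, so β = Σxᵢyᵢ / (Σxᵢ² + σ²/τ²).
Σxᵢyᵢ = 4·14 + 3·7 + 6·16 = 173; Σxᵢ² = 61; σ²/τ² = 4/9.
β̂_MAP = 173 / (61 + 4/9) = 173/(553/9) = 1557/553 ≈ 2.816.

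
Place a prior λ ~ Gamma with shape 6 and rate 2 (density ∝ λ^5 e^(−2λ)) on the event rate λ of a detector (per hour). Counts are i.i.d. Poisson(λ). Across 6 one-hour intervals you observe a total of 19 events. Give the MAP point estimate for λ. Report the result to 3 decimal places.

Σxᵢ = 19, n = 6.
Posterior ∝ λ^5e^(−2λ) · λ^19e^(−6λ) = λ^24e^(−8λ), i.e. Gamma(shape=25, rate=8).
The mode of a Gamma(a, b) with a ≥ 1 (shape–rate) is (a−1)/b = 24/8 ≈ 3.000.

λ̂_MAP = 3.000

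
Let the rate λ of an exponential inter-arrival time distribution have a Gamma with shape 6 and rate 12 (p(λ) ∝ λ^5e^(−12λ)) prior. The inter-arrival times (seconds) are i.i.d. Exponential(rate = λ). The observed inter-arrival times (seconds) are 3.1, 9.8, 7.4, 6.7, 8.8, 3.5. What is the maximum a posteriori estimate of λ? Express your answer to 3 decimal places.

λ̂_MAP = 0.214

The Exponential(rate=λ) likelihood is ∝ λ^n e^(−λΣtᵢ). Here n = 6 and Σtᵢ = 3.1 + 9.8 + 7.4 + 6.7 + 8.8 + 3.5 = 39.3.
Posterior ∝ λ^5e^(−12λ) · λ^6e^(−39.3λ) = λ^11e^(−51.3λ), i.e. Gamma(12, 51.3).
Mode = (a−1)/b = 11/51.3 ≈ 0.214.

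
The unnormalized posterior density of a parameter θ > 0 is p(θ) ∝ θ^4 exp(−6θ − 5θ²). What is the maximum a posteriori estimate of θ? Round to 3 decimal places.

ℓ'(θ) = 4/θ − 6 − 10θ. Setting this to zero and multiplying by θ: 10θ² + 6θ − 4 = 0.
θ = (−6 + √(6² + 4·10·4)) / (2·10) = (−6 + √196) / 20 = (−6 + 14)/20 = 2/5.
ℓ''(θ) = −4/θ² − 10 < 0, confirming a maximum.

θ̂_MAP = 0.400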